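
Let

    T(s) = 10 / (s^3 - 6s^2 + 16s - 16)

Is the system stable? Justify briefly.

unstable

The denominator s^3 - 6s^2 + 16s - 16 factors as (s^2 - 4s + 8)(s - 2), giving poles at s = 2 + 2j, 2 - 2j, 2.
Since the pole(s) at s = 2 + 2j, 2 - 2j, 2 lie in the right half-plane, the system is unstable.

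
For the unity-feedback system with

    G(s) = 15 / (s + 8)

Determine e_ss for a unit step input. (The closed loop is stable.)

G(s) has no poles at the origin.
This is a Type 0 system. Kp = lim_{s→0} G(s) = 15/8.
e_ss = 1/(1 + Kp) = 1/(1 + 15/8) = 8/23 ≈ 0.3478.

e_ss = 0.3478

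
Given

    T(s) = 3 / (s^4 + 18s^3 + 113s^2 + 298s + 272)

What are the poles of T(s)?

The poles are the roots of the denominator s^4 + 18s^3 + 113s^2 + 298s + 272 = 0.
Trying s = -8: the polynomial evaluates to 0, so (s + 8) is a factor.
Dividing out leaves s^3 + 10s^2 + 33s + 34 = 0.
This factors further as (s^2 + 8s + 17)(s + 2) = 0.

s = -4 ± j, -8, -2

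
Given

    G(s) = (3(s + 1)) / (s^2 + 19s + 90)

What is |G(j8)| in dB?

Substitute s = j8: numerator = 3 + j24, denominator = 26 + j152.
|G(j8)| = |3 + j24| / |26 + j152| = 24.187 / 154.21 ≈ 0.1568.
In decibels: 20·log₁₀(0.1568) ≈ -16.1 dB.

|G(j8)|_dB ≈ -16.1 dB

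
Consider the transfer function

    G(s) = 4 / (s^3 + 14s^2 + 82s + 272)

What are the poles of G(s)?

The poles are the roots of the denominator s^3 + 14s^2 + 82s + 272 = 0.
Trying s = -8: the polynomial evaluates to 0, so (s + 8) is a factor.
Dividing out leaves s^2 + 6s + 34 = 0.
The quadratic formula then gives s = -3 ± 5j.

s = -8, -3 + 5j, -3 - 5j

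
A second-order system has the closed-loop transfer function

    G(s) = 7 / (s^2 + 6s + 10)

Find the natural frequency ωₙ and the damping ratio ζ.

ωₙ ≈ 3.162 rad/s, ζ ≈ 0.9487

Compare the denominator to the standard form s^2 + 2ζωₙs + ωₙ².
ωₙ² = 10, so ωₙ = √10 ≈ 3.162 rad/s.
2ζωₙ = 6, so ζ = 6/(2·√10) ≈ 0.9487.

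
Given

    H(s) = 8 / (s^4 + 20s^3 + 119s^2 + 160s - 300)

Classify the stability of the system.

unstable

The denominator s^4 + 20s^3 + 119s^2 + 160s - 300 factors as (s - 1)(s + 10)(s + 5)(s + 6), giving poles at s = 1, -10, -5, -6.
Since the pole(s) at s = 1 lie in the right half-plane, the system is unstable.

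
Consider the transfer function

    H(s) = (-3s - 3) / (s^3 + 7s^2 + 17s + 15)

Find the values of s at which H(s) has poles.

s = -2 ± j, -3

The poles are the roots of the denominator s^3 + 7s^2 + 17s + 15 = 0.
Trying s = -3: the polynomial evaluates to 0, so (s + 3) is a factor.
Dividing out leaves s^2 + 4s + 5 = 0.
The quadratic formula then gives s = -2 ± 1j.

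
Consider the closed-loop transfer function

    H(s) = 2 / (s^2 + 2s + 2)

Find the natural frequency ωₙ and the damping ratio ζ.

ωₙ ≈ 1.414 rad/s, ζ ≈ 0.7071

Compare the denominator to the standard form s^2 + 2ζωₙs + ωₙ².
ωₙ² = 2, so ωₙ = √2 ≈ 1.414 rad/s.
2ζωₙ = 2, so ζ = 2/(2·√2) ≈ 0.7071.
With ζ = 0.7071 the response is underdamped.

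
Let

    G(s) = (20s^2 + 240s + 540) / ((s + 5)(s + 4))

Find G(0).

Set s = 0: G(0) = (540) / (20) = 27.

G(0) = 27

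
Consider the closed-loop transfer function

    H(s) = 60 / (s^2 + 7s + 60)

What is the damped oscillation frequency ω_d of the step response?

ω_d ≈ 6.910 rad/s

Comparing s^2 + 7s + 60 to s^2 + 2ζωₙs + ωₙ²: ωₙ = √60 ≈ 7.746 rad/s and ζ = 7/(2·√60) ≈ 0.4518.
ζωₙ = 7/2 = 3.5, so ω_d = ωₙ√(1−ζ²) = √(ωₙ² − (ζωₙ)²) = √(60 − 3.5²) = √47.75 ≈ 6.910 rad/s.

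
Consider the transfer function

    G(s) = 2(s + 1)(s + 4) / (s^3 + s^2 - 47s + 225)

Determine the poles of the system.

s = -9, 4 ± 3j

The poles are the roots of the denominator s^3 + s^2 - 47s + 225 = 0.
Trying s = -9: the polynomial evaluates to 0, so (s + 9) is a factor.
Dividing out leaves s^2 - 8s + 25 = 0.
The quadratic formula then gives s = 4 ± 3j.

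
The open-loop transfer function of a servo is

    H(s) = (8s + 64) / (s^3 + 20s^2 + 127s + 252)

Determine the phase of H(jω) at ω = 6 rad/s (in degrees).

At s = j6: numerator = 64 + j48, denominator = -468 + j546.
∠H = ∠num − ∠den = 36.870° − (130.60°) = -93.73°.

∠H(j6) ≈ -93.73°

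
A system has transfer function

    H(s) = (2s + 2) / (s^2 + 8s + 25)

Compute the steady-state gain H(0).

H(0) = 2/25 ≈ 0.08000

Set s = 0: H(0) = (2) / (25) = 2/25.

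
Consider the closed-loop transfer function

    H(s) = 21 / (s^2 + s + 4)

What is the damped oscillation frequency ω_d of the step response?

ω_d ≈ 1.936 rad/s

Comparing s^2 + s + 4 to s^2 + 2ζωₙs + ωₙ²: ωₙ = 2 rad/s and ζ = 1/(2·2) = 0.25.
ζωₙ = 1/2 = 0.5, so ω_d = ωₙ√(1−ζ²) = √(ωₙ² − (ζωₙ)²) = √(4 − 0.5²) = √3.75 ≈ 1.936 rad/s.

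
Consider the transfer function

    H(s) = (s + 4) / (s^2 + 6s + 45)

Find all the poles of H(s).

s = -3 ± 6j

The poles are the roots of the denominator s^2 + 6s + 45 = 0.
Using the quadratic formula: s = (-6 ± √(-144))/2 = -3 ± 6j.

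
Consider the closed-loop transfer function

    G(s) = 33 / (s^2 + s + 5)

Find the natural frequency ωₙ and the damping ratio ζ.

ωₙ ≈ 2.236 rad/s, ζ ≈ 0.2236

Compare the denominator to the standard form s^2 + 2ζωₙs + ωₙ².
ωₙ² = 5, so ωₙ = √5 ≈ 2.236 rad/s.
2ζωₙ = 1, so ζ = 1/(2·√5) ≈ 0.2236.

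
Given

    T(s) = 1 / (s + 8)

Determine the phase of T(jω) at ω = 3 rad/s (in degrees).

∠T(j3) ≈ -20.56°

At s = j3: numerator = 1, denominator = 8 + j3.
∠T = ∠num − ∠den = 0° − (20.556°) = -20.56°.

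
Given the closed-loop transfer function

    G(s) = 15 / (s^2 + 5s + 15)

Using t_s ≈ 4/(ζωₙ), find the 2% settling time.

Comparing s^2 + 5s + 15 to s^2 + 2ζωₙs + ωₙ²: ωₙ = √15 ≈ 3.873 rad/s and ζ = 5/(2·√15) ≈ 0.6455.
ζωₙ = 5/2 = 2.5, so t_s ≈ 4/(ζωₙ) = 4/2.5 = 1.600 s.

t_s ≈ 1.600 s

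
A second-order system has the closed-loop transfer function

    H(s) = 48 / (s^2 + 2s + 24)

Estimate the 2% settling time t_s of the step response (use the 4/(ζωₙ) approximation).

Comparing s^2 + 2s + 24 to s^2 + 2ζωₙs + ωₙ²: ωₙ = √24 ≈ 4.899 rad/s and ζ = 2/(2·√24) ≈ 0.2041.
ζωₙ = 2/2 = 1, so t_s ≈ 4/(ζωₙ) = 4/1 = 4 s.

t_s ≈ 4 s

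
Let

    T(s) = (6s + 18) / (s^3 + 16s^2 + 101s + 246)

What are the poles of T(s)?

s = -5 ± 4j, -6

The poles are the roots of the denominator s^3 + 16s^2 + 101s + 246 = 0.
Trying s = -6: the polynomial evaluates to 0, so (s + 6) is a factor.
Dividing out leaves s^2 + 10s + 41 = 0.
The quadratic formula then gives s = -5 ± 4j.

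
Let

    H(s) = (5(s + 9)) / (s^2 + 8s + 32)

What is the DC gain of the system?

H(0) = 45/32 ≈ 1.406

At s = 0 each factor (s + a) contributes a and each (s^2 + bs + c) contributes c.
H(0) = 5·(9) / ((32)) = 45/32 = 45/32.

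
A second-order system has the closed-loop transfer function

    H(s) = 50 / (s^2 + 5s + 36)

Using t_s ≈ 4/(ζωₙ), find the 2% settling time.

Comparing s^2 + 5s + 36 to s^2 + 2ζωₙs + ωₙ²: ωₙ = 6 rad/s and ζ = 5/(2·6) ≈ 0.4167.
ζωₙ = 5/2 = 2.5, so t_s ≈ 4/(ζωₙ) = 4/2.5 = 1.600 s.

t_s ≈ 1.600 s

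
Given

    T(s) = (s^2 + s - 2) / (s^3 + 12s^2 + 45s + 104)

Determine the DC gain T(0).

T(0) = -1/52 ≈ -0.01923

Set s = 0: T(0) = (-2) / (104) = -1/52.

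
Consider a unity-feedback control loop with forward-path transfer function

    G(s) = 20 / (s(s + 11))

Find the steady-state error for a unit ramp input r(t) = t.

G(s) has one pole at the origin.
This is a Type 1 system. Kv = lim_{s→0} s·G(s) = 20/11.
e_ss = 1/Kv = 1/(20/11) = 11/20 ≈ 0.5500.

e_ss = 0.5500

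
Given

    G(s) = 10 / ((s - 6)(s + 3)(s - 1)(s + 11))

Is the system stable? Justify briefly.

unstable

The poles can be read from the denominator factors: s = 6, -3, 1, -11.
Since the pole(s) at s = 6, 1 lie in the right half-plane, the system is unstable.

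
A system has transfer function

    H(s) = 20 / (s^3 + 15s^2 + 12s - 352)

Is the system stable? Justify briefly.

unstable

The denominator s^3 + 15s^2 + 12s - 352 factors as (s + 11)(s + 8)(s - 4), giving poles at s = -11, -8, 4.
Since the pole(s) at s = 4 lie in the right half-plane, the system is unstable.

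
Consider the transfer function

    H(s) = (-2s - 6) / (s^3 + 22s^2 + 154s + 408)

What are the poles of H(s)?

The poles are the roots of the denominator s^3 + 22s^2 + 154s + 408 = 0.
Trying s = -12: the polynomial evaluates to 0, so (s + 12) is a factor.
Dividing out leaves s^2 + 10s + 34 = 0.
The quadratic formula then gives s = -5 ± 3j.

s = -5 ± 3j, -12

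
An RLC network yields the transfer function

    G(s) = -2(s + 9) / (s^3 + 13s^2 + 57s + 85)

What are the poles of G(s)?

s = -4 + j, -4 - j, -5

The poles are the roots of the denominator s^3 + 13s^2 + 57s + 85 = 0.
Trying s = -5: the polynomial evaluates to 0, so (s + 5) is a factor.
Dividing out leaves s^2 + 8s + 17 = 0.
The quadratic formula then gives s = -4 ± 1j.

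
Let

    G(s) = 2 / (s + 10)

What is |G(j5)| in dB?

Substitute s = j5: numerator = 2, denominator = 10 + j5.
|G(j5)| = |2| / |10 + j5| = 2 / 11.180 ≈ 0.1789.
In decibels: 20·log₁₀(0.1789) ≈ -14.9 dB.

|G(j5)|_dB ≈ -14.9 dB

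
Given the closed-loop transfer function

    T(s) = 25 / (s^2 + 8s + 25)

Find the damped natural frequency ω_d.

ω_d = 3 rad/s

Comparing s^2 + 8s + 25 to s^2 + 2ζωₙs + ωₙ²: ωₙ = 5 rad/s and ζ = 8/(2·5) = 0.8.
ζωₙ = 8/2 = 4, so ω_d = ωₙ√(1−ζ²) = √(ωₙ² − (ζωₙ)²) = √(25 − 4²) = √9 = 3 rad/s.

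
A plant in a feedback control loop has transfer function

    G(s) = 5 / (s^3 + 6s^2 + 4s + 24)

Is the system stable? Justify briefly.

marginally stable

The denominator s^3 + 6s^2 + 4s + 24 factors as (s^2 + 4)(s + 6), giving poles at s = ±2j, -6.
Since the simple pole(s) at s = ±2j lie on the jω-axis with none in the right half-plane, the system is marginally stable.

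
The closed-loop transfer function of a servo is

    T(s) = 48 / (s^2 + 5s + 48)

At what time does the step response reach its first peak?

Comparing s^2 + 5s + 48 to s^2 + 2ζωₙs + ωₙ²: ωₙ = √48 ≈ 6.928 rad/s and ζ = 5/(2·√48) ≈ 0.3608.
ζωₙ = 5/2 = 2.5, so ω_d = ωₙ√(1−ζ²) = √(ωₙ² − (ζωₙ)²) = √(48 − 2.5²) = √41.75 ≈ 6.461 rad/s.
t_p = π/ω_d = π/6.461 ≈ 0.4862 s.

t_p ≈ 0.4862 s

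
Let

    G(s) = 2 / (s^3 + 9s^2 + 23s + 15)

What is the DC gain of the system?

G(0) = 2/15 ≈ 0.1333

Set s = 0: G(0) = (2) / (15) = 2/15.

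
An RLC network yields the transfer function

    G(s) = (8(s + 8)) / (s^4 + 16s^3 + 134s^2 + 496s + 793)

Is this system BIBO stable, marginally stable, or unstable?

stable

The denominator s^4 + 16s^3 + 134s^2 + 496s + 793 factors as (s^2 + 6s + 13)(s^2 + 10s + 61), giving poles at s = -3 ± 2j, -5 ± 6j.
Since all poles lie strictly in the left half-plane, the system is stable.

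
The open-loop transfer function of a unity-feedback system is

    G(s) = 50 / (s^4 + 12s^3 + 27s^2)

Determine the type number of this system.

Factor s from the denominator: s^4 + 12s^3 + 27s^2 = s^2·(s^2 + 12s + 27).
There are 2 poles at the origin, so the system is Type 2.

Type 2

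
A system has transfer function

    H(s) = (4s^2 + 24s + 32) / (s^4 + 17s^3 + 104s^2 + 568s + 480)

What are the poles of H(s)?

The poles are the roots of the denominator s^4 + 17s^3 + 104s^2 + 568s + 480 = 0.
Trying s = -12: the polynomial evaluates to 0, so (s + 12) is a factor.
Dividing out leaves s^3 + 5s^2 + 44s + 40 = 0.
This factors further as (s^2 + 4s + 40)(s + 1) = 0.

s = -2 + 6j, -2 - 6j, -12, -1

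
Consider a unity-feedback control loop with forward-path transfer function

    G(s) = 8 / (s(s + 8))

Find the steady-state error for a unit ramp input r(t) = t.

G(s) has one pole at the origin.
This is a Type 1 system. Kv = lim_{s→0} s·G(s) = 8/8 = 1.
e_ss = 1/Kv = 1/(1) = 1.

e_ss = 1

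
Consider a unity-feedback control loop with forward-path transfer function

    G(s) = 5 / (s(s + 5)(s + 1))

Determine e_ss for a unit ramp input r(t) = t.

e_ss = 1

G(s) has one pole at the origin.
This is a Type 1 system. Kv = lim_{s→0} s·G(s) = 5/5 = 1.
e_ss = 1/Kv = 1/(1) = 1.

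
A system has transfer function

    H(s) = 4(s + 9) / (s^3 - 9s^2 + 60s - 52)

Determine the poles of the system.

The poles are the roots of the denominator s^3 - 9s^2 + 60s - 52 = 0.
Trying s = 1: the polynomial evaluates to 0, so (s - 1) is a factor.
Dividing out leaves s^2 - 8s + 52 = 0.
The quadratic formula then gives s = 4 ± 6j.

s = 4 + 6j, 4 - 6j, 1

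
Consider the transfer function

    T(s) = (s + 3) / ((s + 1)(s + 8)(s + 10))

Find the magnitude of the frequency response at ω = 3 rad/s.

|T(j3)| ≈ 0.01504

Substitute s = j3: numerator = 3 + j3, denominator = -91 + j267.
|T(j3)| = |3 + j3| / |-91 + j267| = 4.2426 / 282.08 ≈ 0.01504.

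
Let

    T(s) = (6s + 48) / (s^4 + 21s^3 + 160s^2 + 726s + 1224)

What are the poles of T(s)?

s = -3 ± 5j, -12, -3

The poles are the roots of the denominator s^4 + 21s^3 + 160s^2 + 726s + 1224 = 0.
Trying s = -12: the polynomial evaluates to 0, so (s + 12) is a factor.
Dividing out leaves s^3 + 9s^2 + 52s + 102 = 0.
This factors further as (s^2 + 6s + 34)(s + 3) = 0.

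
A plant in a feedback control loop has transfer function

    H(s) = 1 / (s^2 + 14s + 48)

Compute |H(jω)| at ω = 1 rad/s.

Substitute s = j1: numerator = 1, denominator = 47 + j14.
|H(j1)| = |1| / |47 + j14| = 1 / 49.041 ≈ 0.02039.

|H(j1)| ≈ 0.02039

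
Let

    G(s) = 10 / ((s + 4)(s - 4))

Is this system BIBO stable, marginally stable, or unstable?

The poles can be read from the denominator factors: s = -4, 4.
Since the pole(s) at s = 4 lie in the right half-plane, the system is unstable.

unstable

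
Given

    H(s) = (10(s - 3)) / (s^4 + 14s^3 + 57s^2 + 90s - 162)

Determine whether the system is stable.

unstable

The denominator s^4 + 14s^3 + 57s^2 + 90s - 162 factors as (s + 9)(s^2 + 6s + 18)(s - 1), giving poles at s = -9, -3 + 3j, -3 - 3j, 1.
Since the pole(s) at s = 1 lie in the right half-plane, the system is unstable.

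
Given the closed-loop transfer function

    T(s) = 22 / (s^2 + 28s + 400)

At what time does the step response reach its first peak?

t_p ≈ 0.2200 s

Comparing s^2 + 28s + 400 to s^2 + 2ζωₙs + ωₙ²: ωₙ = 20 rad/s and ζ = 28/(2·20) = 0.7.
ζωₙ = 28/2 = 14, so ω_d = ωₙ√(1−ζ²) = √(ωₙ² − (ζωₙ)²) = √(400 − 14²) = √204 ≈ 14.28 rad/s.
t_p = π/ω_d = π/14.28 ≈ 0.2200 s.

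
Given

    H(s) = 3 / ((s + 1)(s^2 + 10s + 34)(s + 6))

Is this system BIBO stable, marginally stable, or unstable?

The poles can be read from the denominator factors: s = -1, -5 + 3j, -5 - 3j, -6.
Since all poles lie strictly in the left half-plane, the system is stable.

stable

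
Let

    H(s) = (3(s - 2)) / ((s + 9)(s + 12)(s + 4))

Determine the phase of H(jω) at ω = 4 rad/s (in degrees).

∠H(j4) ≈ 29.17°

At s = j4: numerator = -6 + j12, denominator = 32 + j704.
∠H = ∠num − ∠den = 116.57° − (87.397°) = 29.17°.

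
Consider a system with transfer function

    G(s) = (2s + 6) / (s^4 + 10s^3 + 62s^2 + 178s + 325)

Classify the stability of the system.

The denominator s^4 + 10s^3 + 62s^2 + 178s + 325 factors as (s^2 + 6s + 25)(s^2 + 4s + 13), giving poles at s = -3 ± 4j, -2 ± 3j.
Since all poles lie strictly in the left half-plane, the system is stable.

stable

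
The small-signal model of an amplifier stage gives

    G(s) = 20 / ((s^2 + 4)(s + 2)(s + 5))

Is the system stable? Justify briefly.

marginally stable

The poles can be read from the denominator factors: s = 2j, -2j, -2, -5.
Since the simple pole(s) at s = ±2j lie on the jω-axis with none in the right half-plane, the system is marginally stable.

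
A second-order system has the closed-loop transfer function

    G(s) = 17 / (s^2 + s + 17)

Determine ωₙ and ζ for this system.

ωₙ ≈ 4.123 rad/s, ζ ≈ 0.1213

Compare the denominator to the standard form s^2 + 2ζωₙs + ωₙ².
ωₙ² = 17, so ωₙ = √17 ≈ 4.123 rad/s.
2ζωₙ = 1, so ζ = 1/(2·√17) ≈ 0.1213.
With ζ = 0.1213 the response is underdamped.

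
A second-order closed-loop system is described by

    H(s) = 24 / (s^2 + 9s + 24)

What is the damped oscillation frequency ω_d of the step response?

Comparing s^2 + 9s + 24 to s^2 + 2ζωₙs + ωₙ²: ωₙ = √24 ≈ 4.899 rad/s and ζ = 9/(2·√24) ≈ 0.9186.
ζωₙ = 9/2 = 4.5, so ω_d = ωₙ√(1−ζ²) = √(ωₙ² − (ζωₙ)²) = √(24 − 4.5²) = √3.75 ≈ 1.936 rad/s.

ω_d ≈ 1.936 rad/s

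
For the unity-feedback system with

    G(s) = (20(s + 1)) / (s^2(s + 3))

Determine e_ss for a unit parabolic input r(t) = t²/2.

G(s) has 2 poles at the origin.
This is a Type 2 system. Ka = lim_{s→0} s^2·G(s) = 20/3.
e_ss = 1/Ka = 1/(20/3) = 3/20 ≈ 0.1500.

e_ss = 0.1500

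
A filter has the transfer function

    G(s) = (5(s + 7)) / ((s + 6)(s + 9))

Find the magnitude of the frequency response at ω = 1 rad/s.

Substitute s = j1: numerator = 35 + j5, denominator = 53 + j15.
|G(j1)| = |35 + j5| / |53 + j15| = 35.355 / 55.082 ≈ 0.6419.

|G(j1)| ≈ 0.6419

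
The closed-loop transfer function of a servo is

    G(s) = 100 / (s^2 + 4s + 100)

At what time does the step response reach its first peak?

Comparing s^2 + 4s + 100 to s^2 + 2ζωₙs + ωₙ²: ωₙ = 10 rad/s and ζ = 4/(2·10) = 0.2.
ζωₙ = 4/2 = 2, so ω_d = ωₙ√(1−ζ²) = √(ωₙ² − (ζωₙ)²) = √(100 − 2²) = √96 ≈ 9.798 rad/s.
t_p = π/ω_d = π/9.798 ≈ 0.3206 s.

t_p ≈ 0.3206 s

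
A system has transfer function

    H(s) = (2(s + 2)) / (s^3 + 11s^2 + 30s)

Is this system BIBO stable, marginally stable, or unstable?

marginally stable

The denominator s^3 + 11s^2 + 30s factors as s(s + 6)(s + 5), giving poles at s = 0, -6, -5.
Since the simple pole(s) at s = 0 lie on the jω-axis with none in the right half-plane, the system is marginally stable.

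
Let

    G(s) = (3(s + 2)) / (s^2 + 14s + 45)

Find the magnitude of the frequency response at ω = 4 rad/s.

|G(j4)| ≈ 0.2127

Substitute s = j4: numerator = 6 + j12, denominator = 29 + j56.
|G(j4)| = |6 + j12| / |29 + j56| = 13.416 / 63.063 ≈ 0.2127.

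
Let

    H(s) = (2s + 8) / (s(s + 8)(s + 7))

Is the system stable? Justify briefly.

marginally stable

The poles can be read from the denominator factors: s = 0, -8, -7.
Since the simple pole(s) at s = 0 lie on the jω-axis with none in the right half-plane, the system is marginally stable.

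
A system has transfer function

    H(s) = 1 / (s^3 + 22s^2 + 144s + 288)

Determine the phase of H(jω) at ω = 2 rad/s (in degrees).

At s = j2: numerator = 1, denominator = 200 + j280.
∠H = ∠num − ∠den = 0° − (54.462°) = -54.46°.

∠H(j2) ≈ -54.46°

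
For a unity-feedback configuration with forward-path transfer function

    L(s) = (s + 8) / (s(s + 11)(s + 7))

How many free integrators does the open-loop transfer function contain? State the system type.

The denominator has 1 factor of s at the origin (free integrator), so this is a Type 1 system.

Type 1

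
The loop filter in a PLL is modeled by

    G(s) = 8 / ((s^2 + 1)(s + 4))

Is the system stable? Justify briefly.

marginally stable

The poles can be read from the denominator factors: s = ±j, -4.
Since the simple pole(s) at s = ±j lie on the jω-axis with none in the right half-plane, the system is marginally stable.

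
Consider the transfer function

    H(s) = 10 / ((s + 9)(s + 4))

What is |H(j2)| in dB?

|H(j2)|_dB ≈ -12.3 dB

Substitute s = j2: numerator = 10, denominator = 32 + j26.
|H(j2)| = |10| / |32 + j26| = 10 / 41.231 ≈ 0.2425.
In decibels: 20·log₁₀(0.2425) ≈ -12.3 dB.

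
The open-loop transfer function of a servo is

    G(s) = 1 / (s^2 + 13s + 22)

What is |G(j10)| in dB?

Substitute s = j10: numerator = 1, denominator = -78 + j130.
|G(j10)| = |1| / |-78 + j130| = 1 / 151.60 ≈ 0.006596.
In decibels: 20·log₁₀(0.006596) ≈ -43.6 dB.

|G(j10)|_dB ≈ -43.6 dB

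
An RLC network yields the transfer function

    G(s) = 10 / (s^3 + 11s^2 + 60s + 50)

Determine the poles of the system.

The poles are the roots of the denominator s^3 + 11s^2 + 60s + 50 = 0.
Trying s = -1: the polynomial evaluates to 0, so (s + 1) is a factor.
Dividing out leaves s^2 + 10s + 50 = 0.
The quadratic formula then gives s = -5 ± 5j.

s = -1, -5 + 5j, -5 - 5j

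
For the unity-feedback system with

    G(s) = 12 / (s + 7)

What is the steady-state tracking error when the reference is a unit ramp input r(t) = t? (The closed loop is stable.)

e_ss = ∞

G(s) has no poles at the origin.
This is a Type 0 system; Kv = lim_{s→0} s·G(s) = 0, so the steady-state error for a ramp input is infinite.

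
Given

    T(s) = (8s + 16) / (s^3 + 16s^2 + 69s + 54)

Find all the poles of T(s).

s = -1, -9, -6

The poles are the roots of the denominator s^3 + 16s^2 + 69s + 54 = 0.
Trying s = -1: the polynomial evaluates to 0, so (s + 1) is a factor.
Dividing out leaves s^2 + 15s + 54 = 0.
Factoring the quadratic: (s + 9)(s + 6) = 0.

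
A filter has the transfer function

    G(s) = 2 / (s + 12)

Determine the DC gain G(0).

G(0) = 1/6 ≈ 0.1667

At s = 0 each factor (s + a) contributes a and each (s^2 + bs + c) contributes c.
G(0) = 2·1 / ((12)) = 2/12 = 1/6.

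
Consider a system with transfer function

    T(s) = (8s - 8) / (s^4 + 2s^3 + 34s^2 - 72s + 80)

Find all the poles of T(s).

The poles are the roots of the denominator s^4 + 2s^3 + 34s^2 - 72s + 80 = 0.
No real roots exist; factor into two real quadratics: (s^2 - 2s + 2)(s^2 + 4s + 40) = 0.
Each quadratic gives a conjugate pair via the quadratic formula.

s = 1 ± j, -2 ± 6j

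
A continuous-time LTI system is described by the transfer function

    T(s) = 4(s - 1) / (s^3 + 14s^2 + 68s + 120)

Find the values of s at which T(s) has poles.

s = -4 ± 2j, -6

The poles are the roots of the denominator s^3 + 14s^2 + 68s + 120 = 0.
Trying s = -6: the polynomial evaluates to 0, so (s + 6) is a factor.
Dividing out leaves s^2 + 8s + 20 = 0.
The quadratic formula then gives s = -4 ± 2j.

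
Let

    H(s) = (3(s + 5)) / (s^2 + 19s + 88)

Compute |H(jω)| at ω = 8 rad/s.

|H(j8)| ≈ 0.1839

Substitute s = j8: numerator = 15 + j24, denominator = 24 + j152.
|H(j8)| = |15 + j24| / |24 + j152| = 28.302 / 153.88 ≈ 0.1839.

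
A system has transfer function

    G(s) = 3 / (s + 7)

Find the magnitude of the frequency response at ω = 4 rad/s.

Substitute s = j4: numerator = 3, denominator = 7 + j4.
|G(j4)| = |3| / |7 + j4| = 3 / 8.0623 ≈ 0.3721.

|G(j4)| ≈ 0.3721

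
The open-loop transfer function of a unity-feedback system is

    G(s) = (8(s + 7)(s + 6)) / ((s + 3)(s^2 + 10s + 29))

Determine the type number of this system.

Type 0

The denominator has no factor of s at the origin — no free integrator — so this is a Type 0 system.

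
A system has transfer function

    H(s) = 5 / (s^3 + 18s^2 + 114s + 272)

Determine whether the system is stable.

stable

The denominator s^3 + 18s^2 + 114s + 272 factors as (s + 8)(s^2 + 10s + 34), giving poles at s = -8, -5 ± 3j.
Since all poles lie strictly in the left half-plane, the system is stable.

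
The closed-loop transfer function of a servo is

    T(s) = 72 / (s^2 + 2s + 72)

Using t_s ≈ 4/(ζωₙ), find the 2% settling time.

Comparing s^2 + 2s + 72 to s^2 + 2ζωₙs + ωₙ²: ωₙ = √72 ≈ 8.485 rad/s and ζ = 2/(2·√72) ≈ 0.1179.
ζωₙ = 2/2 = 1, so t_s ≈ 4/(ζωₙ) = 4/1 = 4 s.

t_s ≈ 4 s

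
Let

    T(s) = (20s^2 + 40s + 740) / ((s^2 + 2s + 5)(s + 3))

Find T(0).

T(0) = 148/3 ≈ 49.33

Set s = 0: T(0) = (740) / (15) = 148/3.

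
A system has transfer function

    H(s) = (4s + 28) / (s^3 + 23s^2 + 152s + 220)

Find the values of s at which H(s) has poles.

s = -10, -11, -2

The poles are the roots of the denominator s^3 + 23s^2 + 152s + 220 = 0.
Trying s = -10: the polynomial evaluates to 0, so (s + 10) is a factor.
Dividing out leaves s^2 + 13s + 22 = 0.
Factoring the quadratic: (s + 11)(s + 2) = 0.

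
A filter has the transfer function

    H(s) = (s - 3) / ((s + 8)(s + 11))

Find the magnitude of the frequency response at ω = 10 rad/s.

Substitute s = j10: numerator = -3 + j10, denominator = -12 + j190.
|H(j10)| = |-3 + j10| / |-12 + j190| = 10.440 / 190.38 ≈ 0.05484.

|H(j10)| ≈ 0.05484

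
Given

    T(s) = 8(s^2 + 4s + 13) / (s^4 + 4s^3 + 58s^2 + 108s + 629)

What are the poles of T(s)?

The poles are the roots of the denominator s^4 + 4s^3 + 58s^2 + 108s + 629 = 0.
No real roots exist; factor into two real quadratics: (s^2 + 2s + 37)(s^2 + 2s + 17) = 0.
Each quadratic gives a conjugate pair via the quadratic formula.

s = -1 + 6j, -1 - 6j, -1 + 4j, -1 - 4j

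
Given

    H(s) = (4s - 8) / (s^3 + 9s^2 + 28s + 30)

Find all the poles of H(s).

s = -3 + j, -3 - j, -3

The poles are the roots of the denominator s^3 + 9s^2 + 28s + 30 = 0.
Trying s = -3: the polynomial evaluates to 0, so (s + 3) is a factor.
Dividing out leaves s^2 + 6s + 10 = 0.
The quadratic formula then gives s = -3 ± 1j.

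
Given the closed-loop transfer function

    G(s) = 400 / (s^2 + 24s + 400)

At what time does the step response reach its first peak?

t_p ≈ 0.1963 s

Comparing s^2 + 24s + 400 to s^2 + 2ζωₙs + ωₙ²: ωₙ = 20 rad/s and ζ = 24/(2·20) = 0.6.
ζωₙ = 24/2 = 12, so ω_d = ωₙ√(1−ζ²) = √(ωₙ² − (ζωₙ)²) = √(400 − 12²) = √256 = 16 rad/s.
t_p = π/ω_d = π/16 ≈ 0.1963 s.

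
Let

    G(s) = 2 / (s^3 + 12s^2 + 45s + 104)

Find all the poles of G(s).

The poles are the roots of the denominator s^3 + 12s^2 + 45s + 104 = 0.
Trying s = -8: the polynomial evaluates to 0, so (s + 8) is a factor.
Dividing out leaves s^2 + 4s + 13 = 0.
The quadratic formula then gives s = -2 ± 3j.

s = -2 ± 3j, -8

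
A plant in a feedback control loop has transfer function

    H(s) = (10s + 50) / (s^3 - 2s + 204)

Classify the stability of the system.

The denominator s^3 - 2s + 204 factors as (s + 6)(s^2 - 6s + 34), giving poles at s = -6, 3 + 5j, 3 - 5j.
Since the pole(s) at s = 3 ± 5j lie in the right half-plane, the system is unstable.

unstable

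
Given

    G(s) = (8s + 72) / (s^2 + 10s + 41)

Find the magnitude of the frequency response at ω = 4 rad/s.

|G(j4)| ≈ 1.670

Substitute s = j4: numerator = 72 + j32, denominator = 25 + j40.
|G(j4)| = |72 + j32| / |25 + j40| = 78.791 / 47.170 ≈ 1.670.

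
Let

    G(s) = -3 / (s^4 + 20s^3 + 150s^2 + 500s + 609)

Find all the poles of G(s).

The poles are the roots of the denominator s^4 + 20s^3 + 150s^2 + 500s + 609 = 0.
Trying s = -7: the polynomial evaluates to 0, so (s + 7) is a factor.
Dividing out leaves s^3 + 13s^2 + 59s + 87 = 0.
This factors further as (s^2 + 10s + 29)(s + 3) = 0.

s = -5 + 2j, -5 - 2j, -7, -3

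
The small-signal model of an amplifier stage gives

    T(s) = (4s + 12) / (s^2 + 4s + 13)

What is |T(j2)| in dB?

|T(j2)|_dB ≈ 1.57 dB

Substitute s = j2: numerator = 12 + j8, denominator = 9 + j8.
|T(j2)| = |12 + j8| / |9 + j8| = 14.422 / 12.042 ≈ 1.198.
In decibels: 20·log₁₀(1.198) ≈ 1.57 dB.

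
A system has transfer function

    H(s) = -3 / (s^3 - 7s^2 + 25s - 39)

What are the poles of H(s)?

The poles are the roots of the denominator s^3 - 7s^2 + 25s - 39 = 0.
Trying s = 3: the polynomial evaluates to 0, so (s - 3) is a factor.
Dividing out leaves s^2 - 4s + 13 = 0.
The quadratic formula then gives s = 2 ± 3j.

s = 2 ± 3j, 3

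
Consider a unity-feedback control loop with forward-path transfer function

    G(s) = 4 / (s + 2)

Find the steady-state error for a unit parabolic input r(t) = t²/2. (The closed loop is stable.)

G(s) has no poles at the origin.
This is a Type 0 system; Ka = lim_{s→0} s^2·G(s) = 0, so the steady-state error for a parabola input is infinite.

e_ss = ∞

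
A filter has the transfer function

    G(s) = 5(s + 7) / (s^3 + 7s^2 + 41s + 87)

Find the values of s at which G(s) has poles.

The poles are the roots of the denominator s^3 + 7s^2 + 41s + 87 = 0.
Trying s = -3: the polynomial evaluates to 0, so (s + 3) is a factor.
Dividing out leaves s^2 + 4s + 29 = 0.
The quadratic formula then gives s = -2 ± 5j.

s = -2 ± 5j, -3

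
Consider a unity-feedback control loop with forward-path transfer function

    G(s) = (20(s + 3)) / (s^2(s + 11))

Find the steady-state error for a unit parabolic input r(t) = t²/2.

e_ss = 0.1833

G(s) has 2 poles at the origin.
This is a Type 2 system. Ka = lim_{s→0} s^2·G(s) = 60/11.
e_ss = 1/Ka = 1/(60/11) = 11/60 ≈ 0.1833.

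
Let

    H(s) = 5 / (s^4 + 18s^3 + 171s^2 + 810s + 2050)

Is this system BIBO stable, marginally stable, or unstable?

stable

The denominator s^4 + 18s^3 + 171s^2 + 810s + 2050 factors as (s^2 + 8s + 41)(s^2 + 10s + 50), giving poles at s = -4 + 5j, -4 - 5j, -5 + 5j, -5 - 5j.
Since all poles lie strictly in the left half-plane, the system is stable.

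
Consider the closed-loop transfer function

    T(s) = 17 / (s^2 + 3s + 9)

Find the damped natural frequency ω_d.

Comparing s^2 + 3s + 9 to s^2 + 2ζωₙs + ωₙ²: ωₙ = 3 rad/s and ζ = 3/(2·3) = 0.5.
ζωₙ = 3/2 = 1.5, so ω_d = ωₙ√(1−ζ²) = √(ωₙ² − (ζωₙ)²) = √(9 − 1.5²) = √6.75 ≈ 2.598 rad/s.

ω_d ≈ 2.598 rad/s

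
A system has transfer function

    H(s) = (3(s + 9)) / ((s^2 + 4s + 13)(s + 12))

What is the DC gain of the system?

At s = 0 each factor (s + a) contributes a and each (s^2 + bs + c) contributes c.
H(0) = 3·(9) / ((13) · (12)) = 27/156 = 9/52.

H(0) = 9/52 ≈ 0.1731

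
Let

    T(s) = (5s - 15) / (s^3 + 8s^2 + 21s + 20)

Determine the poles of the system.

s = -2 ± j, -4

The poles are the roots of the denominator s^3 + 8s^2 + 21s + 20 = 0.
Trying s = -4: the polynomial evaluates to 0, so (s + 4) is a factor.
Dividing out leaves s^2 + 4s + 5 = 0.
The quadratic formula then gives s = -2 ± 1j.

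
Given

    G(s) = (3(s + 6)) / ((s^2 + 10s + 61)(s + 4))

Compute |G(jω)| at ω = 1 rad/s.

|G(j1)| ≈ 0.07276

Substitute s = j1: numerator = 18 + j3, denominator = 230 + j100.
|G(j1)| = |18 + j3| / |230 + j100| = 18.248 / 250.80 ≈ 0.07276.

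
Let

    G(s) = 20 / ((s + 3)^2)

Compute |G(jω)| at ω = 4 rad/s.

|G(j4)| = 0.8000

Substitute s = j4: numerator = 20, denominator = -7 + j24.
|G(j4)| = |20| / |-7 + j24| = 20 / 25 = 0.8000.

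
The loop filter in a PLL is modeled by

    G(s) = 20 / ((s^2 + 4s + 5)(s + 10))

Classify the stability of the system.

stable

The poles can be read from the denominator factors: s = -2 ± j, -10.
Since all poles lie strictly in the left half-plane, the system is stable.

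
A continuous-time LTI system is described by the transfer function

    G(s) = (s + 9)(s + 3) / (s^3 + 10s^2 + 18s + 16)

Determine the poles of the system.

s = -1 ± j, -8

The poles are the roots of the denominator s^3 + 10s^2 + 18s + 16 = 0.
Trying s = -8: the polynomial evaluates to 0, so (s + 8) is a factor.
Dividing out leaves s^2 + 2s + 2 = 0.
The quadratic formula then gives s = -1 ± 1j.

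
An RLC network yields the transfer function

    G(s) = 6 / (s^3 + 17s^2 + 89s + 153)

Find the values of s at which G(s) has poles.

The poles are the roots of the denominator s^3 + 17s^2 + 89s + 153 = 0.
Trying s = -9: the polynomial evaluates to 0, so (s + 9) is a factor.
Dividing out leaves s^2 + 8s + 17 = 0.
The quadratic formula then gives s = -4 ± 1j.

s = -4 ± j, -9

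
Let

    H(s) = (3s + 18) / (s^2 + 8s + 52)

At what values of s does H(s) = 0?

s = -6

Set the numerator to zero: 3s + 18 = 0, i.e. 3·(s + 6) = 0.
So s = -6.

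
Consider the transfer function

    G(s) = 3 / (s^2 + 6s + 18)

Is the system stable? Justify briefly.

stable

The poles can be read from the denominator factors: s = -3 + 3j, -3 - 3j.
Since all poles lie strictly in the left half-plane, the system is stable.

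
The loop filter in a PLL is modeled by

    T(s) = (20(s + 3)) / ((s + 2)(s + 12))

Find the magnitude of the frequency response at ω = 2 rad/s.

|T(j2)| ≈ 2.096

Substitute s = j2: numerator = 60 + j40, denominator = 20 + j28.
|T(j2)| = |60 + j40| / |20 + j28| = 72.111 / 34.409 ≈ 2.096.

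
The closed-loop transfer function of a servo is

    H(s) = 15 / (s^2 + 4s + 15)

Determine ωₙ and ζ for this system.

Compare the denominator to the standard form s^2 + 2ζωₙs + ωₙ².
ωₙ² = 15, so ωₙ = √15 ≈ 3.873 rad/s.
2ζωₙ = 4, so ζ = 4/(2·√15) ≈ 0.5164.

ωₙ ≈ 3.873 rad/s, ζ ≈ 0.5164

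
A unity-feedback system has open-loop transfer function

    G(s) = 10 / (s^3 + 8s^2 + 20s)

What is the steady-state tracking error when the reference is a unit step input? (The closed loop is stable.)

e_ss = 0

G(s) has one pole at the origin.
This is a Type 1 system; for a step input the steady-state error is zero.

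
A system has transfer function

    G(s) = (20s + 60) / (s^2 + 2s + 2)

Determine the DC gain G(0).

Set s = 0: G(0) = (60) / (2) = 30.

G(0) = 30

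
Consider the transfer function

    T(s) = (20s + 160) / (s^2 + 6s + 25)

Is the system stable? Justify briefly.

stable

The poles can be read from the denominator factors: s = -3 ± 4j.
Since all poles lie strictly in the left half-plane, the system is stable.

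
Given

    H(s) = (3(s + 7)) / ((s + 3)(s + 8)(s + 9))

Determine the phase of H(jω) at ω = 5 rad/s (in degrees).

∠H(j5) ≈ -84.56°

At s = j5: numerator = 21 + j15, denominator = -284 + j490.
∠H = ∠num − ∠den = 35.538° − (120.10°) = -84.56°.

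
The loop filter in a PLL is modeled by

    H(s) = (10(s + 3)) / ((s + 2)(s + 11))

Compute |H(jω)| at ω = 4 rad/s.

Substitute s = j4: numerator = 30 + j40, denominator = 6 + j52.
|H(j4)| = |30 + j40| / |6 + j52| = 50 / 52.345 ≈ 0.9552.

|H(j4)| ≈ 0.9552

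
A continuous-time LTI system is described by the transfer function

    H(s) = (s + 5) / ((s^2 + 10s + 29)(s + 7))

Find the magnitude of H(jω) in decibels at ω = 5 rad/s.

Substitute s = j5: numerator = 5 + j5, denominator = -222 + j370.
|H(j5)| = |5 + j5| / |-222 + j370| = 7.0711 / 431.49 ≈ 0.01639.
In decibels: 20·log₁₀(0.01639) ≈ -35.7 dB.

|H(j5)|_dB ≈ -35.7 dB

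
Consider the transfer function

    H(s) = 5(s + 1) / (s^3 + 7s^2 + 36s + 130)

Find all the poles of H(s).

The poles are the roots of the denominator s^3 + 7s^2 + 36s + 130 = 0.
Trying s = -5: the polynomial evaluates to 0, so (s + 5) is a factor.
Dividing out leaves s^2 + 2s + 26 = 0.
The quadratic formula then gives s = -1 ± 5j.

s = -1 + 5j, -1 - 5j, -5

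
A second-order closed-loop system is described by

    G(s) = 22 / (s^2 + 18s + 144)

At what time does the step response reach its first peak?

t_p ≈ 0.3958 s

Comparing s^2 + 18s + 144 to s^2 + 2ζωₙs + ωₙ²: ωₙ = 12 rad/s and ζ = 18/(2·12) = 0.75.
ζωₙ = 18/2 = 9, so ω_d = ωₙ√(1−ζ²) = √(ωₙ² − (ζωₙ)²) = √(144 − 9²) = √63 ≈ 7.937 rad/s.
t_p = π/ω_d = π/7.937 ≈ 0.3958 s.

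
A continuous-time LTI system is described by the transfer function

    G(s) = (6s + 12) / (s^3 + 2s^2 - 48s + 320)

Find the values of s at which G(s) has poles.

The poles are the roots of the denominator s^3 + 2s^2 - 48s + 320 = 0.
Trying s = -10: the polynomial evaluates to 0, so (s + 10) is a factor.
Dividing out leaves s^2 - 8s + 32 = 0.
The quadratic formula then gives s = 4 ± 4j.

s = 4 ± 4j, -10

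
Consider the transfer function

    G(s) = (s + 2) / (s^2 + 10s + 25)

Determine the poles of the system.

s = -5, -5

The poles are the roots of the denominator s^2 + 10s + 25 = 0.
Factoring: (s + 5)^2 = 0, so s = -5 and s = -5.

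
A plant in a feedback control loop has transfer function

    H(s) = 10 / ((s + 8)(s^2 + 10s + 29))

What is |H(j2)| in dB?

|H(j2)|_dB ≈ -28.4 dB

Substitute s = j2: numerator = 10, denominator = 160 + j210.
|H(j2)| = |10| / |160 + j210| = 10 / 264.01 ≈ 0.03788.
In decibels: 20·log₁₀(0.03788) ≈ -28.4 dB.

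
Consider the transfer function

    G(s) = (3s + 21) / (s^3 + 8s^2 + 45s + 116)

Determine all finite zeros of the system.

s = -7

Set the numerator to zero: 3s + 21 = 0, i.e. 3·(s + 7) = 0.
So s = -7.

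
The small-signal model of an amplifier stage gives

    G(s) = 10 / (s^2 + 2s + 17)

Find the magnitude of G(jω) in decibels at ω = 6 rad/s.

|G(j6)|_dB ≈ -7.03 dB

Substitute s = j6: numerator = 10, denominator = -19 + j12.
|G(j6)| = |10| / |-19 + j12| = 10 / 22.472 ≈ 0.4450.
In decibels: 20·log₁₀(0.4450) ≈ -7.03 dB.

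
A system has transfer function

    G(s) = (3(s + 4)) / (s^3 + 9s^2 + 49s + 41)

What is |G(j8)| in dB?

|G(j8)|_dB ≈ -26.2 dB

Substitute s = j8: numerator = 12 + j24, denominator = -535 - j120.
|G(j8)| = |12 + j24| / |-535 - j120| = 26.833 / 548.29 ≈ 0.04894.
In decibels: 20·log₁₀(0.04894) ≈ -26.2 dB.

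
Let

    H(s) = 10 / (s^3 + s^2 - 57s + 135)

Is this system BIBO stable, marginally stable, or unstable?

unstable

The denominator s^3 + s^2 - 57s + 135 factors as (s - 5)(s - 3)(s + 9), giving poles at s = 5, 3, -9.
Since the pole(s) at s = 5, 3 lie in the right half-plane, the system is unstable.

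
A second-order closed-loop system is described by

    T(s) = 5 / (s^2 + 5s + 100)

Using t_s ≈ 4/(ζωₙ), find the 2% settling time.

t_s ≈ 1.600 s

Comparing s^2 + 5s + 100 to s^2 + 2ζωₙs + ωₙ²: ωₙ = 10 rad/s and ζ = 5/(2·10) = 0.25.
ζωₙ = 5/2 = 2.5, so t_s ≈ 4/(ζωₙ) = 4/2.5 = 1.600 s.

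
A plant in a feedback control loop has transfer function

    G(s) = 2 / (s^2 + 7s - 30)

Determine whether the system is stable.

unstable

The denominator s^2 + 7s - 30 factors as (s + 10)(s - 3), giving poles at s = -10, 3.
Since the pole(s) at s = 3 lie in the right half-plane, the system is unstable.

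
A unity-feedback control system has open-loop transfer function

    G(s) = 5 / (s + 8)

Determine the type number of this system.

Type 0

The denominator has no factor of s at the origin — no free integrator — so this is a Type 0 system.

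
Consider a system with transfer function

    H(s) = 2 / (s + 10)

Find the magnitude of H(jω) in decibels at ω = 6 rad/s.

|H(j6)|_dB ≈ -15.3 dB

Substitute s = j6: numerator = 2, denominator = 10 + j6.
|H(j6)| = |2| / |10 + j6| = 2 / 11.662 ≈ 0.1715.
In decibels: 20·log₁₀(0.1715) ≈ -15.3 dB.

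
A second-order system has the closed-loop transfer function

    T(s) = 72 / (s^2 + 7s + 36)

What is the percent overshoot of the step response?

%OS ≈ 10.5%

Comparing s^2 + 7s + 36 to s^2 + 2ζωₙs + ωₙ²: ωₙ = 6 rad/s and ζ = 7/(2·6) ≈ 0.5833.
%OS = 100·exp(−πζ/√(1−ζ²)) = 100·exp(−π·0.5833/√(1−0.5833²)) ≈ 10.5%.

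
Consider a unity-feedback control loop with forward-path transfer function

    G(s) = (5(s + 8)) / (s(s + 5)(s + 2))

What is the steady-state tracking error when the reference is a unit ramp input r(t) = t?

G(s) has one pole at the origin.
This is a Type 1 system. Kv = lim_{s→0} s·G(s) = 40/10 = 4.
e_ss = 1/Kv = 1/(4) = 1/4 ≈ 0.2500.

e_ss = 0.2500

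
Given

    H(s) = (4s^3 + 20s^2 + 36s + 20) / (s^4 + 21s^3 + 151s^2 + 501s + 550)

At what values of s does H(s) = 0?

Set the numerator to zero: 4s^3 + 20s^2 + 36s + 20 = 0, i.e. 4·(s^3 + 5s^2 + 9s + 5) = 0.
Factoring: (s^2 + 4s + 5)(s + 1) = 0.

s = -2 ± j, -1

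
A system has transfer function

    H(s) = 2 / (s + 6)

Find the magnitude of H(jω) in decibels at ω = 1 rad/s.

Substitute s = j1: numerator = 2, denominator = 6 + j1.
|H(j1)| = |2| / |6 + j1| = 2 / 6.0828 ≈ 0.3288.
In decibels: 20·log₁₀(0.3288) ≈ -9.66 dB.

|H(j1)|_dB ≈ -9.66 dB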